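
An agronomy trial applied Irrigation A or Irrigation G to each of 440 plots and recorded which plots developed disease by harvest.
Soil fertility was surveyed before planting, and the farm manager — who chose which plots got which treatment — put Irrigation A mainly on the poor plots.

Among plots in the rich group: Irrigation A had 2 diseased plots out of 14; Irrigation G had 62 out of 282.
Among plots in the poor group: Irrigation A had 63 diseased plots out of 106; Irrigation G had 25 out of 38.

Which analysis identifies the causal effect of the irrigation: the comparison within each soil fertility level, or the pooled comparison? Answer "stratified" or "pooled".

stratified

Nothing the irrigation does changes soil fertility; the imbalance is an allocation artefact. With soil fertility also predicting the outcome, the pooled figure is confounded, and the within-stratum comparison is the causal one.
Within each level — rich: 14.3% vs 22.0%; poor: 59.4% vs 65.8% — Irrigation A is lower every time.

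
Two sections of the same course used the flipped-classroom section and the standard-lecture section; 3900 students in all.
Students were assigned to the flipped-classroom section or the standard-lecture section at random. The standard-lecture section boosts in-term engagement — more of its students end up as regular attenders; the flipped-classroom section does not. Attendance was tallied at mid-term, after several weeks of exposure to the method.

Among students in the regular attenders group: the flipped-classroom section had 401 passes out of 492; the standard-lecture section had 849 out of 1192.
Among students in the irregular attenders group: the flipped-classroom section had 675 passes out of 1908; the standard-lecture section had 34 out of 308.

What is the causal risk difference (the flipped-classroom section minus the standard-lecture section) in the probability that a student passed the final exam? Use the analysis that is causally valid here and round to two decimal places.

Because the teaching method influences mid-term attendance, mid-term attendance is a post-treatment mediator, not a confounder. Stratifying on it would bias the estimate; the causal effect is the crude pooled difference.
The causal difference is the pooled difference: 0.448 − 0.589 = -0.140.

-0.14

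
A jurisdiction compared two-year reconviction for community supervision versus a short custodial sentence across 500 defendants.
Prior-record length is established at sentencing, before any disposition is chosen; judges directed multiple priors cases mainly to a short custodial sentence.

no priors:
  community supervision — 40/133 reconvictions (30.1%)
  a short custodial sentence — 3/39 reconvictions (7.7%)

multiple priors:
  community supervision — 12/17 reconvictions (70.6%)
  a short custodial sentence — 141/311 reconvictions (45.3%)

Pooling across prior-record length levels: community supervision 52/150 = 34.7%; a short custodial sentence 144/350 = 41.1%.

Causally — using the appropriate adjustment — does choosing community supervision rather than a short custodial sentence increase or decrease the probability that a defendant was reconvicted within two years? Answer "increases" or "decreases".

The stratified and pooled comparisons disagree (a short custodial sentence wins within each prior-record length; community supervision wins overall), so the answer turns on the causal role of prior-record length.
Prior-record length differs across dispositions for reasons unrelated to any effect of the disposition itself, and it separately predicts the outcome — a classic confounder. We must compare within prior-record length levels.
Within each level — no priors: 30.1% vs 7.7%; multiple priors: 70.6% vs 45.3% — a short custodial sentence is lower every time.

increases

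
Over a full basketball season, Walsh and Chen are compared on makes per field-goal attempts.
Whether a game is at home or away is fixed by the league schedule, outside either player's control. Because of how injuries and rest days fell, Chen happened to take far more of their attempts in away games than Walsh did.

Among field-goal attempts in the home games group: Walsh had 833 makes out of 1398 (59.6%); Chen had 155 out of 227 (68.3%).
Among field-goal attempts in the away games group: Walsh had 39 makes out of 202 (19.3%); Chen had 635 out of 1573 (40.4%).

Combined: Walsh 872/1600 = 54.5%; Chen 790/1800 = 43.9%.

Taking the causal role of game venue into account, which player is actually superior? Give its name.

Chen

Here game venue is a common cause — it drives both which player a case falls under and the outcome. The crude comparison mixes populations; the stratum-specific rates are the causally relevant ones.
Within each level — home games: 59.6% vs 68.3%; away games: 19.3% vs 40.4% — Chen is higher every time.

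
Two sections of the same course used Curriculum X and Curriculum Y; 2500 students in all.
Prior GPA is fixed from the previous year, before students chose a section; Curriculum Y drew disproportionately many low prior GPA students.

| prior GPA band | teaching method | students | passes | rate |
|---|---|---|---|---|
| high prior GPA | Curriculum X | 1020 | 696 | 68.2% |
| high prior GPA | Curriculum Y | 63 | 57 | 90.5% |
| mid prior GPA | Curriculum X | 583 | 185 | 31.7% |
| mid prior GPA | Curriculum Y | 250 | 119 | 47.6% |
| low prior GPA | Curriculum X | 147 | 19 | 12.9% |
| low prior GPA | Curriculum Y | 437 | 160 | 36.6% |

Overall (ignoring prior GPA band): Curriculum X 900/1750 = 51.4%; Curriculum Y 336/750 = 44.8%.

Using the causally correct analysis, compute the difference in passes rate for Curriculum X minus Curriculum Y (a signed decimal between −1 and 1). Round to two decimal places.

The stratified and pooled comparisons disagree (Curriculum Y wins within each prior GPA band; Curriculum X wins overall), so the answer turns on the causal role of prior GPA band.
Since prior GPA band is a pre-existing factor (not a product of the teaching method) and it affects the outcome on its own, it is a confounder. The stratified rates, not the pooled rate, identify the causal effect.
Adjusting over the population distribution of prior GPA band: 0.433·(0.682−0.905) + 0.333·(0.317−0.476) + 0.234·(0.129−0.366) = -0.205.

-0.20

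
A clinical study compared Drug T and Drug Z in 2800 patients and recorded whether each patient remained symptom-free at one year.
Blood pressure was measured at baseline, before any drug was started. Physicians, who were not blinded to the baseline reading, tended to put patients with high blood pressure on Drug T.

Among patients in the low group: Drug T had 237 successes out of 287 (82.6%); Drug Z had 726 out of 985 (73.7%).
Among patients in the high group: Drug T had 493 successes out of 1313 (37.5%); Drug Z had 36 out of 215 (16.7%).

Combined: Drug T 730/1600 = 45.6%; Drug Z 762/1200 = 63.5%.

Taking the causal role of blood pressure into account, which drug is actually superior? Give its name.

Drug T

The blood pressure-specific comparison favours Drug T throughout, but the pooled figures favour Drug Z. The question is whether to condition on blood pressure.
Blood pressure satisfies the back-door criterion: it is not a descendant of the drug, and it blocks the spurious path from drug to outcome. Adjusting for it (i.e., using the within-blood pressure rates) gives the causal effect.
Within each level — low: 82.6% vs 73.7%; high: 37.5% vs 16.7% — Drug T is higher every time.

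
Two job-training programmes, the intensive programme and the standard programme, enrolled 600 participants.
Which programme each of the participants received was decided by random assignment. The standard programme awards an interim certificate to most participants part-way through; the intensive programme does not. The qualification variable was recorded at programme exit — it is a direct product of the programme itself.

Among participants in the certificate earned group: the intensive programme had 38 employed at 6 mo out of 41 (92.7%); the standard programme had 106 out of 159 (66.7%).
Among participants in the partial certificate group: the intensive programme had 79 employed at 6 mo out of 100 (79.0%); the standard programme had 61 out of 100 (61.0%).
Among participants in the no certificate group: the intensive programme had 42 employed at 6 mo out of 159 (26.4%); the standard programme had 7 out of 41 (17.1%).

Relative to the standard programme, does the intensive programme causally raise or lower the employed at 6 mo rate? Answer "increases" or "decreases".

Qualification attained during the programme lies on the pathway programme → qualification attained during the programme → outcome, so adjusting for it blocks the indirect effect. For the total causal effect of programme, use the unadjusted pooled rates.
Pooled: the intensive programme 53.0% vs the standard programme 58.0%; the standard programme is higher overall.

decreases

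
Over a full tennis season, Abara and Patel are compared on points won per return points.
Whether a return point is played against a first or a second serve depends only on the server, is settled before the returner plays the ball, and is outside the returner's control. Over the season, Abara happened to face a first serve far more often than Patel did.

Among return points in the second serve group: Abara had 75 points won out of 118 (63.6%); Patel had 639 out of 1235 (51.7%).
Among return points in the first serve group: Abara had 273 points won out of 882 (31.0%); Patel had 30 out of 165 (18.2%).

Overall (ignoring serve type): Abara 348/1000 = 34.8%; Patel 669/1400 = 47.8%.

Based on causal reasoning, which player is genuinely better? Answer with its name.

Abara

The imbalance in serve type arose from how return points were allocated, not from anything the player did; and serve type independently affects the outcome. The pooled gap is confounded — condition on serve type.
Within each level — second serve: 63.6% vs 51.7%; first serve: 31.0% vs 18.2% — Abara is higher every time.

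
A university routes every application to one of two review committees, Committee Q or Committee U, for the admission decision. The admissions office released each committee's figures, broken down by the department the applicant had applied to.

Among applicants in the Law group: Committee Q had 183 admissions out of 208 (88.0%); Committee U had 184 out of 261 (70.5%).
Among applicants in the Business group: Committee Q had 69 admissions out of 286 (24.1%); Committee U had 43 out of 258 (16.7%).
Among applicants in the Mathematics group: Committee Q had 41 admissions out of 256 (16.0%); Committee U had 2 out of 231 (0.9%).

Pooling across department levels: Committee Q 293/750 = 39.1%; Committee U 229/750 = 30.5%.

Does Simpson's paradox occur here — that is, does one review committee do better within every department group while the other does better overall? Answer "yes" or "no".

Within each department level (Law 88.0% vs 70.5%; Business 24.1% vs 16.7%; Mathematics 16.0% vs 0.9%), Committee Q has the higher rate every time. Pooled: 39.1% vs 30.5% — Committee Q has the higher rate overall. They agree.

no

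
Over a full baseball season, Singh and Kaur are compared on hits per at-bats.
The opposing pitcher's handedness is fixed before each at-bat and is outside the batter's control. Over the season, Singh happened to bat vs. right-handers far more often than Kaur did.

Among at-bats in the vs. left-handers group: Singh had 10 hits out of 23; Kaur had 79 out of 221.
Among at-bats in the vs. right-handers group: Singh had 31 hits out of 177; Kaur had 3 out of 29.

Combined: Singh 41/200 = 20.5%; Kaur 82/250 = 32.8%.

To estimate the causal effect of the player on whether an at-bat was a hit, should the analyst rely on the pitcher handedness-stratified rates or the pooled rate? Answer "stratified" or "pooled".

Pitcher handedness is set before the player has any effect — it is not caused by the player — and it independently drives the outcome. That makes it a confounder, so the causal comparison is within pitcher handedness levels.
Within each level — vs. left-handers: 43.5% vs 35.7%; vs. right-handers: 17.5% vs 10.3% — Singh is higher every time.

stratified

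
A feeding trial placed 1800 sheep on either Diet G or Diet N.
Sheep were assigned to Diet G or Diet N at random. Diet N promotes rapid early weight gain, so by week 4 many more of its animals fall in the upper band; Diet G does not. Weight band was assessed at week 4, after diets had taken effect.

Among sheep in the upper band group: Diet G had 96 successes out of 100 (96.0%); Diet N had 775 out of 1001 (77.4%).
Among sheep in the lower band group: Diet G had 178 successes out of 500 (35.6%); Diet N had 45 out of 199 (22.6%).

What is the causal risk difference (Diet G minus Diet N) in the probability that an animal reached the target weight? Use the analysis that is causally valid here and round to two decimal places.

-0.23

The week-4 weight band-specific comparison favours Diet G throughout, but the pooled figures favour Diet N. The question is whether to condition on week-4 weight band.
Week-4 weight band here is a post-treatment variable shaped by the diet; conditioning on it would introduce bias rather than remove it. The overall comparison is the causal one.
The causal difference is the pooled difference: 0.457 − 0.683 = -0.227.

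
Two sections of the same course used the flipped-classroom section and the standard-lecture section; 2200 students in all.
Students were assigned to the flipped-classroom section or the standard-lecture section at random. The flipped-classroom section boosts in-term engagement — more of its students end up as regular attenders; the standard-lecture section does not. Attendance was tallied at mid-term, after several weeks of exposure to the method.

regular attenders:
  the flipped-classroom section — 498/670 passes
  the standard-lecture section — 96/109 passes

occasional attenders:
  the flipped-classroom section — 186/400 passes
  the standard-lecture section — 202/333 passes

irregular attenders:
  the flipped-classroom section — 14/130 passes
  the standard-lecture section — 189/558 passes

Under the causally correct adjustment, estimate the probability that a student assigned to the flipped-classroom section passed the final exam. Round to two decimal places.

0.58

the standard-lecture section is higher inside every mid-term attendance stratum but the flipped-classroom section is higher in aggregate. Whether to stratify depends on how mid-term attendance relates to the teaching method.
Because the teaching method influences mid-term attendance, mid-term attendance is a post-treatment mediator, not a confounder. Stratifying on it would bias the estimate; the causal effect is the crude pooled difference.
So P(outcome | do(the flipped-classroom section)) is just the pooled rate for the flipped-classroom section: 698/1200 = 0.582.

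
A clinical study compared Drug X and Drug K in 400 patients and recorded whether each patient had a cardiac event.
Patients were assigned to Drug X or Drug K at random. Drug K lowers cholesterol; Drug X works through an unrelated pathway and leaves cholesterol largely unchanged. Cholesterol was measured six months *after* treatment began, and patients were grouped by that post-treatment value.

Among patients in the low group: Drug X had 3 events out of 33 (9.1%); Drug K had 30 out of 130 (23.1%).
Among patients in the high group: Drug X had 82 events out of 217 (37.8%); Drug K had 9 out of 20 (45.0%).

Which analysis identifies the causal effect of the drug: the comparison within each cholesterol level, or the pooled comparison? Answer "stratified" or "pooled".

pooled

Cholesterol is recorded after the drug and is itself shifted by it — it sits on the causal path from drug to outcome. Conditioning on a mediator would strip out part of the effect we want; the pooled comparison gives the total causal effect.
Pooled: Drug X 34.0% vs Drug K 26.0%; Drug K is lower overall.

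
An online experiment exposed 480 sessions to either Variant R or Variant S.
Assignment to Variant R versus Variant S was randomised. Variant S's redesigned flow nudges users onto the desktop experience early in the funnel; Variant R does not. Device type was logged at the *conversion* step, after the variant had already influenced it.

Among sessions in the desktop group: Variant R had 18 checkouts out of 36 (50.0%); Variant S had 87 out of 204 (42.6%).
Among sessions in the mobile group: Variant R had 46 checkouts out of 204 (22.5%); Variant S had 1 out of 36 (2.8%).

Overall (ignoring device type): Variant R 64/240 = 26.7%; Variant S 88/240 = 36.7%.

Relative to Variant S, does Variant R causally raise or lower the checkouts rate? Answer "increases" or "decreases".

decreases

Stratifying would compare variants among sessions the variants themselves sorted into device type groups — a form of selection on an intermediate. The unconditioned pooled rates give the total causal effect.
Pooled: Variant R 26.7% vs Variant S 36.7%; Variant S is higher overall.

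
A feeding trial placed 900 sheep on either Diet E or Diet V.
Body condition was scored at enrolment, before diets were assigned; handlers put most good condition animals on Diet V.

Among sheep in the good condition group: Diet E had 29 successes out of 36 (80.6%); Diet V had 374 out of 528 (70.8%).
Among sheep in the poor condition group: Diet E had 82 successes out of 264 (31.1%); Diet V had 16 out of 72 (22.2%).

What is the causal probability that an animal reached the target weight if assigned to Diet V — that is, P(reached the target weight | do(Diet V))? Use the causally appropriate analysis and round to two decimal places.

0.53

Since starting body condition is a pre-existing factor (not a product of the diet) and it affects the outcome on its own, it is a confounder. The stratified rates, not the pooled rate, identify the causal effect.
Standardising Diet V to the population starting body condition mix: 0.627·374/528 + 0.373·16/72 = 0.527.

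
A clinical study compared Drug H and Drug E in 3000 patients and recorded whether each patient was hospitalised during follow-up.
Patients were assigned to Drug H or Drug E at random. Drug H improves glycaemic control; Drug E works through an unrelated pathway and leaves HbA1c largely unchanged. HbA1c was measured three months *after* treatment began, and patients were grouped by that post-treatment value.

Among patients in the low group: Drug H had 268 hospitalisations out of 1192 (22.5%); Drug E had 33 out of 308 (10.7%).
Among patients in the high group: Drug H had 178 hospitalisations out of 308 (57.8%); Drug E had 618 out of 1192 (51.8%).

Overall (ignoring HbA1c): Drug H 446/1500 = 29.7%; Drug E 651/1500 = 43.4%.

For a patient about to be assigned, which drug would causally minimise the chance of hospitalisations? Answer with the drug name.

Drug H

The stratified and pooled comparisons disagree (Drug E wins within each HbA1c; Drug H wins overall), so the answer turns on the causal role of HbA1c.
The distribution of HbA1c is itself part of what the drug does — it is an intermediate outcome. Holding it fixed would remove that part of the effect; the total effect is the pooled difference.
Pooled: Drug H 29.7% vs Drug E 43.4%; Drug H is lower overall.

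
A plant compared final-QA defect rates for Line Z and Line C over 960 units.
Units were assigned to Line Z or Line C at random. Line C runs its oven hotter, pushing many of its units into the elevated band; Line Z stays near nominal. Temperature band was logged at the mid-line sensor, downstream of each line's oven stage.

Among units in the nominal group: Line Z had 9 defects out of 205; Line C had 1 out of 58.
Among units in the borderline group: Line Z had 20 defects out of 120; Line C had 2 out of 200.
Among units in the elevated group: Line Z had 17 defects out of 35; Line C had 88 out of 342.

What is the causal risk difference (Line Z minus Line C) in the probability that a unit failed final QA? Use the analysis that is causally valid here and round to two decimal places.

Stratifying would compare lines among units the lines themselves sorted into in-process temperature band groups — a form of selection on an intermediate. The unconditioned pooled rates give the total causal effect.
The causal difference is the pooled difference: 0.128 − 0.152 = -0.024.

-0.02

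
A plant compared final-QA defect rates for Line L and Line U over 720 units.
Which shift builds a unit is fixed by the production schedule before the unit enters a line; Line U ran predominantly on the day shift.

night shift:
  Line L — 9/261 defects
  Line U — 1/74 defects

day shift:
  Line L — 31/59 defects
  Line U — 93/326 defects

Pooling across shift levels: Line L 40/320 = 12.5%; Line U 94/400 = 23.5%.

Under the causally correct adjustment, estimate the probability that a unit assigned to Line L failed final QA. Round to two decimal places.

Shift satisfies the back-door criterion: it is not a descendant of the line, and it blocks the spurious path from line to outcome. Adjusting for it (i.e., using the within-shift rates) gives the causal effect.
Standardising Line L to the population shift mix: 0.465·9/261 + 0.535·31/59 = 0.297.

0.30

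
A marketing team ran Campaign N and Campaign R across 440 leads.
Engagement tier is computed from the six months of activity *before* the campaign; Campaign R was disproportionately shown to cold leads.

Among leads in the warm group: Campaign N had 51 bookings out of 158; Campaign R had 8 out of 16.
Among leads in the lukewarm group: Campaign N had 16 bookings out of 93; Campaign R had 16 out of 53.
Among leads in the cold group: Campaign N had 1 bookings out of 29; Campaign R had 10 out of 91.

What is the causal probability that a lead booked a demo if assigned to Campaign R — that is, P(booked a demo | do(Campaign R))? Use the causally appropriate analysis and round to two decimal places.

Engagement tier satisfies the back-door criterion: it is not a descendant of the campaign, and it blocks the spurious path from campaign to outcome. Adjusting for it (i.e., using the within-engagement tier rates) gives the causal effect.
Standardising Campaign R to the population engagement tier mix: 0.395·8/16 + 0.332·16/53 + 0.273·10/91 = 0.328.

0.33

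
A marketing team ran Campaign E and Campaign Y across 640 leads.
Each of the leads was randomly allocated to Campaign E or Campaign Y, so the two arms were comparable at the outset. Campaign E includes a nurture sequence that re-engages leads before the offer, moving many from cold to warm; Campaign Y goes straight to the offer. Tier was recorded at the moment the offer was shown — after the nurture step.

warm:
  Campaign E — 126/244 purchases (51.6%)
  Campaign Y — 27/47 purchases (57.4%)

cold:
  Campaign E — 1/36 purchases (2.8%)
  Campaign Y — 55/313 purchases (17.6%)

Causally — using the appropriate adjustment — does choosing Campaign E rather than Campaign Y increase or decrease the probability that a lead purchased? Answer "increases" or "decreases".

increases

Within every engagement tier level Campaign Y has the higher rate, yet pooled Campaign E does — Simpson's reversal.
Engagement tier is downstream of the campaign. One should not condition on a consequence of treatment, so the overall rates are the right comparison.
Pooled: Campaign E 45.4% vs Campaign Y 22.8%; Campaign E is higher overall.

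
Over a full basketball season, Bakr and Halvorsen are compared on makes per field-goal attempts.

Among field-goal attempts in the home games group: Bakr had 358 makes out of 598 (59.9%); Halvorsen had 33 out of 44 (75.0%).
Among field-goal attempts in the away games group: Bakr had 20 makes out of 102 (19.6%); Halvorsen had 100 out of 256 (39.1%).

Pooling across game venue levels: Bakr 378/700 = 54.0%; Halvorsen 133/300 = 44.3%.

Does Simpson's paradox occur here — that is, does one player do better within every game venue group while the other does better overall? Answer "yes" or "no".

Within each game venue level (home games 59.9% vs 75.0%; away games 19.6% vs 39.1%), Halvorsen has the higher rate every time. Pooled: 54.0% vs 44.3% — Bakr has the higher rate overall. The two comparisons disagree.

yes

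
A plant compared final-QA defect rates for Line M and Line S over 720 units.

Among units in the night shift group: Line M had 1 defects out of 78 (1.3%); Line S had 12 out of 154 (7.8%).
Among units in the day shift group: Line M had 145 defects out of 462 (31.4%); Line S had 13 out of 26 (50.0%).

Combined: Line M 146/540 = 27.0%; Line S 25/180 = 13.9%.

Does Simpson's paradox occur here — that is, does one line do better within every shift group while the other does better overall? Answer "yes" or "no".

yes

Within each shift level (night shift 1.3% vs 7.8%; day shift 31.4% vs 50.0%), Line M has the lower rate every time. Pooled: 27.0% vs 13.9% — Line S has the lower rate overall. The two comparisons disagree.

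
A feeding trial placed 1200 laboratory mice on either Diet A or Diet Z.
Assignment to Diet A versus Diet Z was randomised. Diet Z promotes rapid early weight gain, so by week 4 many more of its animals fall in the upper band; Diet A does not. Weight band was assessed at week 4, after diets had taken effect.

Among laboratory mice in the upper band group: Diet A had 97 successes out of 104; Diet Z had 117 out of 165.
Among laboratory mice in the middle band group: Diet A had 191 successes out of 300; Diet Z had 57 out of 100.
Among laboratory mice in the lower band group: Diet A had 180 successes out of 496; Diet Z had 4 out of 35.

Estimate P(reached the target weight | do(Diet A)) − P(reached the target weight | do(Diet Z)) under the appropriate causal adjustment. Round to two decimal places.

The stratified and pooled comparisons disagree (Diet A wins within each week-4 weight band; Diet Z wins overall), so the answer turns on the causal role of week-4 weight band.
Because the diet influences week-4 weight band, week-4 weight band is a post-treatment mediator, not a confounder. Stratifying on it would bias the estimate; the causal effect is the crude pooled difference.
The causal difference is the pooled difference: 0.520 − 0.593 = -0.073.

-0.07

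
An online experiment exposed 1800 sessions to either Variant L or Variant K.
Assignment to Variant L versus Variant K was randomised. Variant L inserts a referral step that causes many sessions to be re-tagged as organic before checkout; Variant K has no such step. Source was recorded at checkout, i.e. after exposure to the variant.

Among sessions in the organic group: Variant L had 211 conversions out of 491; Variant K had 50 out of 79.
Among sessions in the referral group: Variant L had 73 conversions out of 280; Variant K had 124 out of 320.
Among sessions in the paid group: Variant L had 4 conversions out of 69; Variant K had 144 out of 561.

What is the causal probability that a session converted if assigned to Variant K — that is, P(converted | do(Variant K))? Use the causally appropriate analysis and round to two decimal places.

0.33

Variant K is higher inside every traffic source stratum but Variant L is higher in aggregate. Whether to stratify depends on how traffic source relates to the variant.
Traffic source is downstream of the variant. One should not condition on a consequence of treatment, so the overall rates are the right comparison.
So P(outcome | do(Variant K)) is just the pooled rate for Variant K: 318/960 = 0.331.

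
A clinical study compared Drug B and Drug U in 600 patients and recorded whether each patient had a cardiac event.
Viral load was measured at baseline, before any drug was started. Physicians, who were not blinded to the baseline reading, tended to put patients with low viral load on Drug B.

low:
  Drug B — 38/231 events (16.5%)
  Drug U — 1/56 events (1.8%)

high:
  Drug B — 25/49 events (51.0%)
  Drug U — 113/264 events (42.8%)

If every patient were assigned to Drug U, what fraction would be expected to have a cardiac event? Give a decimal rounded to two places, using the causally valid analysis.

0.23

Within every viral load level Drug U has the lower rate, yet pooled Drug B does — Simpson's reversal.
Viral load is set before the drug has any effect — it is not caused by the drug — and it independently drives the outcome. That makes it a confounder, so the causal comparison is within viral load levels.
Standardising Drug U to the population viral load mix: 0.478·1/56 + 0.522·113/264 = 0.232.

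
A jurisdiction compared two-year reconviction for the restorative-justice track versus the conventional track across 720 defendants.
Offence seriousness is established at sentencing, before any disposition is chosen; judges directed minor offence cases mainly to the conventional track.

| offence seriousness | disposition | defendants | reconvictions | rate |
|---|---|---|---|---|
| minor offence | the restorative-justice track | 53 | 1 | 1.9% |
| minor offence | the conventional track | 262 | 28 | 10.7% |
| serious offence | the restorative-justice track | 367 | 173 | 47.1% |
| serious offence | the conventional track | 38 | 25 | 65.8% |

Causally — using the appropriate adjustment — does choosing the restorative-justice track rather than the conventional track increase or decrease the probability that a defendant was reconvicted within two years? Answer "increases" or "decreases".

The imbalance in offence seriousness arose from how defendants were allocated, not from anything the disposition did; and offence seriousness independently affects the outcome. The pooled gap is confounded — condition on offence seriousness.
Within each level — minor offence: 1.9% vs 10.7%; serious offence: 47.1% vs 65.8% — the restorative-justice track is lower every time.

decreases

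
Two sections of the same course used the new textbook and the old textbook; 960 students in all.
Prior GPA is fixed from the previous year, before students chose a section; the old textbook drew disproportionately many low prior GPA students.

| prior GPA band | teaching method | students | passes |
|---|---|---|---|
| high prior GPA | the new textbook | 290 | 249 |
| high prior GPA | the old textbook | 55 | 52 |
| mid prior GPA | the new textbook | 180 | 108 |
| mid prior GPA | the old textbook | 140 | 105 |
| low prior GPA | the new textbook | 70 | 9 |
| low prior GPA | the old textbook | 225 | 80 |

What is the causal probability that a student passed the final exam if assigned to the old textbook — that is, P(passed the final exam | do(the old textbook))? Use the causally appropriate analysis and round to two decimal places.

Within every prior GPA band level the old textbook has the higher rate, yet pooled the new textbook does — Simpson's reversal.
The imbalance in prior GPA band arose from how students were allocated, not from anything the teaching method did; and prior GPA band independently affects the outcome. The pooled gap is confounded — condition on prior GPA band.
Standardising the old textbook to the population prior GPA band mix: 0.359·52/55 + 0.333·105/140 + 0.307·80/225 = 0.699.

0.70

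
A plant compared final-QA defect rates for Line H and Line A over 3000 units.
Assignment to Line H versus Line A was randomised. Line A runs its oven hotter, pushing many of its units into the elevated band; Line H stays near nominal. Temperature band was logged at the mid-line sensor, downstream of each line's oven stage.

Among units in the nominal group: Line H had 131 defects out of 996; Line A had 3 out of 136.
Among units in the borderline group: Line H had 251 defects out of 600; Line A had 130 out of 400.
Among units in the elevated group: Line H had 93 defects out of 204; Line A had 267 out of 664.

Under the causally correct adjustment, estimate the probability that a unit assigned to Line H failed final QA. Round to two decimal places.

Stratifying would compare lines among units the lines themselves sorted into in-process temperature band groups — a form of selection on an intermediate. The unconditioned pooled rates give the total causal effect.
So P(outcome | do(Line H)) is just the pooled rate for Line H: 475/1800 = 0.264.

0.26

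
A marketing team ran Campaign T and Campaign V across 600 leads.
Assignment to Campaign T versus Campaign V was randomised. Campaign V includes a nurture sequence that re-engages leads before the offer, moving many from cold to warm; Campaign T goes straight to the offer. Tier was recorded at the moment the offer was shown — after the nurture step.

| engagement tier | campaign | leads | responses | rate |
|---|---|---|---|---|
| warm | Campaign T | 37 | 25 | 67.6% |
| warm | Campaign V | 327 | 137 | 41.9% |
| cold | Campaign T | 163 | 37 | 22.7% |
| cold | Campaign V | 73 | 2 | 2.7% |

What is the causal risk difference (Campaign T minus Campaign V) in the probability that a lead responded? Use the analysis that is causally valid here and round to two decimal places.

Within every engagement tier level Campaign T has the higher rate, yet pooled Campaign V does — Simpson's reversal.
Engagement tier is recorded after the campaign and is itself shifted by it — it sits on the causal path from campaign to outcome. Conditioning on a mediator would strip out part of the effect we want; the pooled comparison gives the total causal effect.
The causal difference is the pooled difference: 0.310 − 0.347 = -0.037.

-0.04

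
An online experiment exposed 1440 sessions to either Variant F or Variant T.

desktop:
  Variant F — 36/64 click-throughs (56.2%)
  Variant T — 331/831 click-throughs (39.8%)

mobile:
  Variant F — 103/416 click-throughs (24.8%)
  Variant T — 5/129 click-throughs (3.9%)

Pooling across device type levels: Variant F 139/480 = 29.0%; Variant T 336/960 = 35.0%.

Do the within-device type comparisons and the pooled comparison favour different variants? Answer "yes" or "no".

Within each device type level (desktop 56.2% vs 39.8%; mobile 24.8% vs 3.9%), Variant F has the higher rate every time. Pooled: 29.0% vs 35.0% — Variant T has the higher rate overall. The two comparisons disagree.

yes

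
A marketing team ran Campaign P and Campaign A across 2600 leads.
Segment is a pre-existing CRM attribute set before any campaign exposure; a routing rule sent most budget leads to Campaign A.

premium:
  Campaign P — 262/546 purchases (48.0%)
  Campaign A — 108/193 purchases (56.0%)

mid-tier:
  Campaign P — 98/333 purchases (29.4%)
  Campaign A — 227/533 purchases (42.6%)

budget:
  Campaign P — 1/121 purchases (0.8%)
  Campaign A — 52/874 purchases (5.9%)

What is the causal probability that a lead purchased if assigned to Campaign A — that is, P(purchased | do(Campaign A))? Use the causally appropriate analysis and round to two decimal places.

0.32

The customer segment-specific comparison favours Campaign A throughout, but the pooled figures favour Campaign P. The question is whether to condition on customer segment.
Customer segment differs across campaigns for reasons unrelated to any effect of the campaign itself, and it separately predicts the outcome — a classic confounder. We must compare within customer segment levels.
Standardising Campaign A to the population customer segment mix: 0.284·108/193 + 0.333·227/533 + 0.383·52/874 = 0.324.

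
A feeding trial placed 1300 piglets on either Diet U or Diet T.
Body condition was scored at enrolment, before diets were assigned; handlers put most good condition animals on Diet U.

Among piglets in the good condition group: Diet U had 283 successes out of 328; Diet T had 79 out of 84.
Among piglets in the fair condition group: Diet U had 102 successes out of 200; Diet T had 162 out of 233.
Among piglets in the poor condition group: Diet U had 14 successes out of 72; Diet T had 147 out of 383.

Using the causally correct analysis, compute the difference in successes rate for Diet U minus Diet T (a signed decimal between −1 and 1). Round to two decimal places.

-0.15

Starting body condition satisfies the back-door criterion: it is not a descendant of the diet, and it blocks the spurious path from diet to outcome. Adjusting for it (i.e., using the within-starting body condition rates) gives the causal effect.
Adjusting over the population distribution of starting body condition: 0.317·(0.863−0.940) + 0.333·(0.510−0.695) + 0.350·(0.194−0.384) = -0.153.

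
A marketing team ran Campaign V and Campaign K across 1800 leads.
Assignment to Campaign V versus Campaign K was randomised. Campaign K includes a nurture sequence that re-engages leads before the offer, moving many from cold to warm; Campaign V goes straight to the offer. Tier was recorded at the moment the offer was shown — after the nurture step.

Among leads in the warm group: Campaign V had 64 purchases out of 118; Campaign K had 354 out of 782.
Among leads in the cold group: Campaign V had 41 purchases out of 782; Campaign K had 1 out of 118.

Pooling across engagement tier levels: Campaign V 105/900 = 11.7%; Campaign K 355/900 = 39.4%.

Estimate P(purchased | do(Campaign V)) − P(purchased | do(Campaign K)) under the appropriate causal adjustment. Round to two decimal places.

The stratified and pooled comparisons disagree (Campaign V wins within each engagement tier; Campaign K wins overall), so the answer turns on the causal role of engagement tier.
Engagement tier is recorded after the campaign and is itself shifted by it — it sits on the causal path from campaign to outcome. Conditioning on a mediator would strip out part of the effect we want; the pooled comparison gives the total causal effect.
The causal difference is the pooled difference: 0.117 − 0.394 = -0.278.

-0.28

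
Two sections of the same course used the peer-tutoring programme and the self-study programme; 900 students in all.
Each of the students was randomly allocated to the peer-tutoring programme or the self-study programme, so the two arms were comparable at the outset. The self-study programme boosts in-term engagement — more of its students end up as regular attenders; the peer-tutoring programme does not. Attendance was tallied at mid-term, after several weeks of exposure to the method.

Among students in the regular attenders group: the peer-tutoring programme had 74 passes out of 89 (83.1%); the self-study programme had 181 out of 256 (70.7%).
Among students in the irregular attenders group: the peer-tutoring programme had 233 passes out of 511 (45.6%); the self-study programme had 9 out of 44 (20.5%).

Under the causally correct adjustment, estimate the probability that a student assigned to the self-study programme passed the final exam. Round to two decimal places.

0.63

The stratified and pooled comparisons disagree (the peer-tutoring programme wins within each mid-term attendance; the self-study programme wins overall), so the answer turns on the causal role of mid-term attendance.
Because the teaching method influences mid-term attendance, mid-term attendance is a post-treatment mediator, not a confounder. Stratifying on it would bias the estimate; the causal effect is the crude pooled difference.
So P(outcome | do(the self-study programme)) is just the pooled rate for the self-study programme: 190/300 = 0.633.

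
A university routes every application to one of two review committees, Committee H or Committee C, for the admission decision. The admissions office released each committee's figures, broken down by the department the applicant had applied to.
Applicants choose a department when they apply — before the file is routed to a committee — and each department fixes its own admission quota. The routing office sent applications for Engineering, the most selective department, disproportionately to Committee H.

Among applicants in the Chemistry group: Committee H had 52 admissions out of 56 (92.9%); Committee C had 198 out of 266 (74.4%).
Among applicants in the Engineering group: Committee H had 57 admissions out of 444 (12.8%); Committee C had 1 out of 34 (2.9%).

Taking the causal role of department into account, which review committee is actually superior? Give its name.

Department differs across review committees for reasons unrelated to any effect of the review committee itself, and it separately predicts the outcome — a classic confounder. We must compare within department levels.
Within each level — Chemistry: 92.9% vs 74.4%; Engineering: 12.8% vs 2.9% — Committee H is higher every time.

Committee H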